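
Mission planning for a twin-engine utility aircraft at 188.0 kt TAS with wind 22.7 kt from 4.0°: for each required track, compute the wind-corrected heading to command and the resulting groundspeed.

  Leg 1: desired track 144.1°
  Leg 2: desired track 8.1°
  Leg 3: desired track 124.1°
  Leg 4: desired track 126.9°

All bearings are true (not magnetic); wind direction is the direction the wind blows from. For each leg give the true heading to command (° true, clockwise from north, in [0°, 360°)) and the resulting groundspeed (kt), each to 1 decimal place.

Leg 1: desired track 144.1°; wind correction -4.4° → command heading 139.7°, groundspeed 204.8 kt
Leg 2: desired track 8.1°; wind correction -0.5° → command heading 7.6°, groundspeed 165.4 kt
Leg 3: desired track 124.1°; wind correction -6.0° → command heading 118.1°, groundspeed 198.4 kt
Leg 4: desired track 126.9°; wind correction -5.8° → command heading 121.1°, groundspeed 199.4 kt

Leg 1: heading=139.7°, groundspeed=204.8 kt
Leg 2: heading=7.6°, groundspeed=165.4 kt
Leg 3: heading=118.1°, groundspeed=198.4 kt
Leg 4: heading=121.1°, groundspeed=199.4 kt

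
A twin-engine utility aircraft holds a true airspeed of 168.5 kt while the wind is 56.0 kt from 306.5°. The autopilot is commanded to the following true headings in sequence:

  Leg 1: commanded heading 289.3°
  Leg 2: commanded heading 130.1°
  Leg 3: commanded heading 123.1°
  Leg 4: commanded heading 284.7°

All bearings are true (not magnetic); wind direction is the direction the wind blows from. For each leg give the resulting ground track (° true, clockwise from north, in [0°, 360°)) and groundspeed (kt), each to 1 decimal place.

Leg 1: track=281.1°, groundspeed=116.2 kt
Leg 2: track=129.2°, groundspeed=224.4 kt
Leg 3: track=123.9°, groundspeed=224.4 kt
Leg 4: track=274.6°, groundspeed=118.3 kt

Leg 1: heading 289.3°; drift -8.2° → track 281.1°, groundspeed 116.2 kt
Leg 2: heading 130.1°; drift -0.9° → track 129.2°, groundspeed 224.4 kt
Leg 3: heading 123.1°; drift +0.8° → track 123.9°, groundspeed 224.4 kt
Leg 4: heading 284.7°; drift -10.1° → track 274.6°, groundspeed 118.3 kt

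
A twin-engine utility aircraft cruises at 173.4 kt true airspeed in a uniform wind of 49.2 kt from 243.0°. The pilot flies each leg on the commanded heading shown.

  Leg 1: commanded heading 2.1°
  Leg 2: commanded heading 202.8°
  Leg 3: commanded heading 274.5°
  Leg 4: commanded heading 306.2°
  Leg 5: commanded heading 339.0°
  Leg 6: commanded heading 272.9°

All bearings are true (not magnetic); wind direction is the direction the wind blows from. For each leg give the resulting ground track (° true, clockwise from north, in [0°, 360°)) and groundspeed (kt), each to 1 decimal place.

Leg 1: track=14.4°, groundspeed=202.0 kt
Leg 2: track=189.6°, groundspeed=139.5 kt
Leg 3: track=285.6°, groundspeed=133.9 kt
Leg 4: track=322.4°, groundspeed=157.5 kt
Leg 5: track=354.3°, groundspeed=185.1 kt
Leg 6: track=283.5°, groundspeed=133.0 kt

Leg 1: heading 2.1°; drift +12.3° → track 14.4°, groundspeed 202.0 kt
Leg 2: heading 202.8°; drift -13.2° → track 189.6°, groundspeed 139.5 kt
Leg 3: heading 274.5°; drift +11.1° → track 285.6°, groundspeed 133.9 kt
Leg 4: heading 306.2°; drift +16.2° → track 322.4°, groundspeed 157.5 kt
Leg 5: heading 339.0°; drift +15.3° → track 354.3°, groundspeed 185.1 kt
Leg 6: heading 272.9°; drift +10.6° → track 283.5°, groundspeed 133.0 kt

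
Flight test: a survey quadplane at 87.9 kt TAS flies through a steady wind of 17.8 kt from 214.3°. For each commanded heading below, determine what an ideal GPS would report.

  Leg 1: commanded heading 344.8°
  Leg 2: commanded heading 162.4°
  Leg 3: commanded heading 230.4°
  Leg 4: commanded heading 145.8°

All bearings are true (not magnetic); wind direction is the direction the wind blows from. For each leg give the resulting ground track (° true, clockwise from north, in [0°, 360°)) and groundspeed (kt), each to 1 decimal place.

Leg 1: heading 344.8°; drift +7.7° → track 352.5°, groundspeed 100.4 kt
Leg 2: heading 162.4°; drift -10.3° → track 152.1°, groundspeed 78.2 kt
Leg 3: heading 230.4°; drift +4.0° → track 234.4°, groundspeed 71.0 kt
Leg 4: heading 145.8°; drift -11.5° → track 134.3°, groundspeed 83.0 kt

Leg 1: track=352.5°, groundspeed=100.4 kt
Leg 2: track=152.1°, groundspeed=78.2 kt
Leg 3: track=234.4°, groundspeed=71.0 kt
Leg 4: track=134.3°, groundspeed=83.0 kt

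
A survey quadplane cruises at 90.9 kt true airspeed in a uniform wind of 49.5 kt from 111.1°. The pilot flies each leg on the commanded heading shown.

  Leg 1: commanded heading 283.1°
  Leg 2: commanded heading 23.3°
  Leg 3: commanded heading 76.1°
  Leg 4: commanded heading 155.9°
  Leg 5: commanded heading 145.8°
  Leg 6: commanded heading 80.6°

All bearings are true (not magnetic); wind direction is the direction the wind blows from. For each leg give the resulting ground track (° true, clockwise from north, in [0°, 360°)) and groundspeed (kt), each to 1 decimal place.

Leg 1: heading 283.1°; drift +2.8° → track 285.9°, groundspeed 140.1 kt
Leg 2: heading 23.3°; drift -29.1° → track 354.2°, groundspeed 101.8 kt
Leg 3: heading 76.1°; drift -29.4° → track 46.7°, groundspeed 57.8 kt
Leg 4: heading 155.9°; drift +32.0° → track 187.9°, groundspeed 65.8 kt
Leg 5: heading 145.8°; drift +29.3° → track 175.1°, groundspeed 57.6 kt
Leg 6: heading 80.6°; drift -27.5° → track 53.1°, groundspeed 54.4 kt

Leg 1: track=285.9°, groundspeed=140.1 kt
Leg 2: track=354.2°, groundspeed=101.8 kt
Leg 3: track=46.7°, groundspeed=57.8 kt
Leg 4: track=187.9°, groundspeed=65.8 kt
Leg 5: track=175.1°, groundspeed=57.6 kt
Leg 6: track=53.1°, groundspeed=54.4 kt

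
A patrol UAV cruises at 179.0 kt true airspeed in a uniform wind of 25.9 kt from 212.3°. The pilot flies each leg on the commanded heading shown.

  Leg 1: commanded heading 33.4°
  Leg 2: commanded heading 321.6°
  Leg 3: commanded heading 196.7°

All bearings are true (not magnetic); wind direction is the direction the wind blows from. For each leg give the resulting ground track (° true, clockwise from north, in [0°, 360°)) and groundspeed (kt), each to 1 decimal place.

Leg 1: heading 33.4°; drift -0.1° → track 33.3°, groundspeed 204.9 kt
Leg 2: heading 321.6°; drift +7.4° → track 329.0°, groundspeed 189.1 kt
Leg 3: heading 196.7°; drift -2.6° → track 194.1°, groundspeed 154.2 kt

Leg 1: track=33.3°, groundspeed=204.9 kt
Leg 2: track=329.0°, groundspeed=189.1 kt
Leg 3: track=194.1°, groundspeed=154.2 kt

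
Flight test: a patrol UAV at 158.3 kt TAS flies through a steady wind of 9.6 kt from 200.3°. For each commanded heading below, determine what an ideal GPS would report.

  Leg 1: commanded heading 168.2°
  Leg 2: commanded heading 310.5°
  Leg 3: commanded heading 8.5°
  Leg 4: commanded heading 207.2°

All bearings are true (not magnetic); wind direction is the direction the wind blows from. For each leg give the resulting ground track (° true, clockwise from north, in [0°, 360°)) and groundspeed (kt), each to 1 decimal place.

Leg 1: track=166.3°, groundspeed=150.3 kt
Leg 2: track=313.7°, groundspeed=161.9 kt
Leg 3: track=9.2°, groundspeed=167.7 kt
Leg 4: track=207.6°, groundspeed=148.8 kt

Leg 1: heading 168.2°; drift -1.9° → track 166.3°, groundspeed 150.3 kt
Leg 2: heading 310.5°; drift +3.2° → track 313.7°, groundspeed 161.9 kt
Leg 3: heading 8.5°; drift +0.7° → track 9.2°, groundspeed 167.7 kt
Leg 4: heading 207.2°; drift +0.4° → track 207.6°, groundspeed 148.8 kt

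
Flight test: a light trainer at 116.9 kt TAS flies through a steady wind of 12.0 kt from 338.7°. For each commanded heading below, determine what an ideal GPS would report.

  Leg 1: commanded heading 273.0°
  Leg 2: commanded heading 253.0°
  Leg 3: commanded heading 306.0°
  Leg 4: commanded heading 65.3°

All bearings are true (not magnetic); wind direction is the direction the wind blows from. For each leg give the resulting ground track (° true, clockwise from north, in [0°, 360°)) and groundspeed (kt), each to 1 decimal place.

Leg 1: track=267.4°, groundspeed=112.5 kt
Leg 2: track=247.1°, groundspeed=116.6 kt
Leg 3: track=302.5°, groundspeed=107.0 kt
Leg 4: track=71.2°, groundspeed=116.8 kt

Leg 1: heading 273.0°; drift -5.6° → track 267.4°, groundspeed 112.5 kt
Leg 2: heading 253.0°; drift -5.9° → track 247.1°, groundspeed 116.6 kt
Leg 3: heading 306.0°; drift -3.5° → track 302.5°, groundspeed 107.0 kt
Leg 4: heading 65.3°; drift +5.9° → track 71.2°, groundspeed 116.8 kt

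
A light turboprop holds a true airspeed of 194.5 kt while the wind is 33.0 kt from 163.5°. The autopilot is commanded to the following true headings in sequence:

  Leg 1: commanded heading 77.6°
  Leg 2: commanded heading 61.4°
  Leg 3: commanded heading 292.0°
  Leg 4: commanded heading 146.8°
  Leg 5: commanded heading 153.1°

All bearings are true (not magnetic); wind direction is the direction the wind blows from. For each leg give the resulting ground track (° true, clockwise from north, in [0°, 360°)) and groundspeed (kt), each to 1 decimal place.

Leg 1: heading 77.6°; drift -9.7° → track 67.9°, groundspeed 194.9 kt
Leg 2: heading 61.4°; drift -9.1° → track 52.3°, groundspeed 204.0 kt
Leg 3: heading 292.0°; drift +6.8° → track 298.8°, groundspeed 216.6 kt
Leg 4: heading 146.8°; drift -3.3° → track 143.5°, groundspeed 163.2 kt
Leg 5: heading 153.1°; drift -2.1° → track 151.0°, groundspeed 162.2 kt

Leg 1: track=67.9°, groundspeed=194.9 kt
Leg 2: track=52.3°, groundspeed=204.0 kt
Leg 3: track=298.8°, groundspeed=216.6 kt
Leg 4: track=143.5°, groundspeed=163.2 kt
Leg 5: track=151.0°, groundspeed=162.2 kt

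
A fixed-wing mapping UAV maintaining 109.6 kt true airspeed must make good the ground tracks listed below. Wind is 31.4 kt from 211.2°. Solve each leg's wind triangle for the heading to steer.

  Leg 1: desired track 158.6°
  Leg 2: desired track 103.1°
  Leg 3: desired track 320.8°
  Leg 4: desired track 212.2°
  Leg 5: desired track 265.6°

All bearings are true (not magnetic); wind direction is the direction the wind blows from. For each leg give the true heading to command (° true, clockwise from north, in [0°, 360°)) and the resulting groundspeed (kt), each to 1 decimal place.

Leg 1: heading=171.8°, groundspeed=87.7 kt
Leg 2: heading=118.9°, groundspeed=115.2 kt
Leg 3: heading=305.1°, groundspeed=116.1 kt
Leg 4: heading=211.9°, groundspeed=78.2 kt
Leg 5: heading=252.1°, groundspeed=88.3 kt

Leg 1: desired track 158.6°; wind correction +13.2° → command heading 171.8°, groundspeed 87.7 kt
Leg 2: desired track 103.1°; wind correction +15.8° → command heading 118.9°, groundspeed 115.2 kt
Leg 3: desired track 320.8°; wind correction -15.7° → command heading 305.1°, groundspeed 116.1 kt
Leg 4: desired track 212.2°; wind correction -0.3° → command heading 211.9°, groundspeed 78.2 kt
Leg 5: desired track 265.6°; wind correction -13.5° → command heading 252.1°, groundspeed 88.3 kt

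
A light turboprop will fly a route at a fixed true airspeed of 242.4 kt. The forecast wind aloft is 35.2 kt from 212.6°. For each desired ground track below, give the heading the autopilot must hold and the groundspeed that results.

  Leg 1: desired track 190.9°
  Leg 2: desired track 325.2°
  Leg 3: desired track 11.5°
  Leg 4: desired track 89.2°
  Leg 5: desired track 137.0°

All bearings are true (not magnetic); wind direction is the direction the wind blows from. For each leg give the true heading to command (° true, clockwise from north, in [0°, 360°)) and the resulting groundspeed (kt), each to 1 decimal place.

Leg 1: desired track 190.9°; wind correction +3.1° → command heading 194.0°, groundspeed 209.3 kt
Leg 2: desired track 325.2°; wind correction -7.7° → command heading 317.5°, groundspeed 253.7 kt
Leg 3: desired track 11.5°; wind correction -3.0° → command heading 8.5°, groundspeed 274.9 kt
Leg 4: desired track 89.2°; wind correction +7.0° → command heading 96.2°, groundspeed 260.0 kt
Leg 5: desired track 137.0°; wind correction +8.1° → command heading 145.1°, groundspeed 231.2 kt

Leg 1: heading=194.0°, groundspeed=209.3 kt
Leg 2: heading=317.5°, groundspeed=253.7 kt
Leg 3: heading=8.5°, groundspeed=274.9 kt
Leg 4: heading=96.2°, groundspeed=260.0 kt
Leg 5: heading=145.1°, groundspeed=231.2 kt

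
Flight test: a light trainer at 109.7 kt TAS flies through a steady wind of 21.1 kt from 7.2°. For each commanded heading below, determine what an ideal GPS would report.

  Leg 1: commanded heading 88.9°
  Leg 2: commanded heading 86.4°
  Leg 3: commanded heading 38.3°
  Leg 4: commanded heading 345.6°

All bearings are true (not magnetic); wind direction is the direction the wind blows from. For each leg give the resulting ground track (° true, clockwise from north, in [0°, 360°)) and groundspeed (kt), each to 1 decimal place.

Leg 1: heading 88.9°; drift +11.1° → track 100.0°, groundspeed 108.7 kt
Leg 2: heading 86.4°; drift +11.1° → track 97.5°, groundspeed 107.8 kt
Leg 3: heading 38.3°; drift +6.8° → track 45.1°, groundspeed 92.3 kt
Leg 4: heading 345.6°; drift -4.9° → track 340.7°, groundspeed 90.4 kt

Leg 1: track=100.0°, groundspeed=108.7 kt
Leg 2: track=97.5°, groundspeed=107.8 kt
Leg 3: track=45.1°, groundspeed=92.3 kt
Leg 4: track=340.7°, groundspeed=90.4 kt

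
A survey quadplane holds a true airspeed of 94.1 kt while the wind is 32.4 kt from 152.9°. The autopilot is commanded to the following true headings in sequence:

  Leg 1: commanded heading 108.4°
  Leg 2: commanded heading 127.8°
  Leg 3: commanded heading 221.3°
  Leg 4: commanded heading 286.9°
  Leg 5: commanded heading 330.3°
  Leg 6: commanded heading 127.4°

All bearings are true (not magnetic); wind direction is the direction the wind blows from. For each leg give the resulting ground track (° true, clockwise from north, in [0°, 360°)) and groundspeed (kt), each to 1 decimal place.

Leg 1: heading 108.4°; drift -17.7° → track 90.7°, groundspeed 74.5 kt
Leg 2: heading 127.8°; drift -12.0° → track 115.8°, groundspeed 66.2 kt
Leg 3: heading 221.3°; drift +20.1° → track 241.4°, groundspeed 87.5 kt
Leg 4: heading 286.9°; drift +11.3° → track 298.2°, groundspeed 118.9 kt
Leg 5: heading 330.3°; drift +0.7° → track 331.0°, groundspeed 126.5 kt
Leg 6: heading 127.4°; drift -12.1° → track 115.3°, groundspeed 66.3 kt

Leg 1: track=90.7°, groundspeed=74.5 kt
Leg 2: track=115.8°, groundspeed=66.2 kt
Leg 3: track=241.4°, groundspeed=87.5 kt
Leg 4: track=298.2°, groundspeed=118.9 kt
Leg 5: track=331.0°, groundspeed=126.5 kt
Leg 6: track=115.3°, groundspeed=66.3 kt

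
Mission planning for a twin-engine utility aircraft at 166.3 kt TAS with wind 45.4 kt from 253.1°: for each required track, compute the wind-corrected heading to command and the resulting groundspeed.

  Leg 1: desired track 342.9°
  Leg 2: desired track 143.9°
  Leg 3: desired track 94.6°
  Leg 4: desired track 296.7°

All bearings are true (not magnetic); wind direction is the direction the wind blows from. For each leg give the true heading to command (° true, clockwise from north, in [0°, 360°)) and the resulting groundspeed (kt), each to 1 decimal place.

Leg 1: desired track 342.9°; wind correction -15.8° → command heading 327.1°, groundspeed 159.8 kt
Leg 2: desired track 143.9°; wind correction +14.9° → command heading 158.8°, groundspeed 175.6 kt
Leg 3: desired track 94.6°; wind correction +5.7° → command heading 100.3°, groundspeed 207.7 kt
Leg 4: desired track 296.7°; wind correction -10.9° → command heading 285.8°, groundspeed 130.4 kt

Leg 1: heading=327.1°, groundspeed=159.8 kt
Leg 2: heading=158.8°, groundspeed=175.6 kt
Leg 3: heading=100.3°, groundspeed=207.7 kt
Leg 4: heading=285.8°, groundspeed=130.4 kt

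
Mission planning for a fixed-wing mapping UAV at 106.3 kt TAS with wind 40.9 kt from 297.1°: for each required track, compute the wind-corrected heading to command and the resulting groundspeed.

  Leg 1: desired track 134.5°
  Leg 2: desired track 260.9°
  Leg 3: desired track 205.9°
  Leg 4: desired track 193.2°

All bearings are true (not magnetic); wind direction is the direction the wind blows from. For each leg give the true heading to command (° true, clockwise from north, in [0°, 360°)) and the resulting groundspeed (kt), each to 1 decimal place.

Leg 1: desired track 134.5°; wind correction +6.6° → command heading 141.1°, groundspeed 144.6 kt
Leg 2: desired track 260.9°; wind correction +13.1° → command heading 274.0°, groundspeed 70.5 kt
Leg 3: desired track 205.9°; wind correction +22.6° → command heading 228.5°, groundspeed 99.0 kt
Leg 4: desired track 193.2°; wind correction +21.9° → command heading 215.1°, groundspeed 108.4 kt

Leg 1: heading=141.1°, groundspeed=144.6 kt
Leg 2: heading=274.0°, groundspeed=70.5 kt
Leg 3: heading=228.5°, groundspeed=99.0 kt
Leg 4: heading=215.1°, groundspeed=108.4 kt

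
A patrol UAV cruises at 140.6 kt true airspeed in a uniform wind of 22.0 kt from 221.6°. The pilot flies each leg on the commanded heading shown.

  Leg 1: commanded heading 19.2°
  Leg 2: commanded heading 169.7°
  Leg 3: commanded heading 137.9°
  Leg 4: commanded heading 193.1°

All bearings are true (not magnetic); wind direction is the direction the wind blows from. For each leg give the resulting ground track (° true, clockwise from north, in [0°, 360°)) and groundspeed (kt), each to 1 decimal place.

Leg 1: track=22.2°, groundspeed=161.2 kt
Leg 2: track=161.9°, groundspeed=128.2 kt
Leg 3: track=128.9°, groundspeed=139.9 kt
Leg 4: track=188.2°, groundspeed=121.7 kt

Leg 1: heading 19.2°; drift +3.0° → track 22.2°, groundspeed 161.2 kt
Leg 2: heading 169.7°; drift -7.8° → track 161.9°, groundspeed 128.2 kt
Leg 3: heading 137.9°; drift -9.0° → track 128.9°, groundspeed 139.9 kt
Leg 4: heading 193.1°; drift -4.9° → track 188.2°, groundspeed 121.7 kt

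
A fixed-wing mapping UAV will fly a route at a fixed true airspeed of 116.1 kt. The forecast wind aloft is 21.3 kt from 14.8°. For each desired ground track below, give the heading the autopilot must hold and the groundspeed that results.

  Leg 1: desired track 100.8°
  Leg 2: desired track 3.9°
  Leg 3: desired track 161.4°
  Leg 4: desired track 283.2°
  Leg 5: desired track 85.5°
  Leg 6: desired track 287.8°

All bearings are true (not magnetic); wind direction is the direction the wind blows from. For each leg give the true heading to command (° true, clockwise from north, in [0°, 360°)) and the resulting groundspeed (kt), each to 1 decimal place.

Leg 1: heading=90.3°, groundspeed=112.7 kt
Leg 2: heading=5.9°, groundspeed=95.1 kt
Leg 3: heading=155.6°, groundspeed=133.3 kt
Leg 4: heading=293.8°, groundspeed=114.7 kt
Leg 5: heading=75.5°, groundspeed=107.3 kt
Leg 6: heading=298.4°, groundspeed=113.0 kt

Leg 1: desired track 100.8°; wind correction -10.5° → command heading 90.3°, groundspeed 112.7 kt
Leg 2: desired track 3.9°; wind correction +2.0° → command heading 5.9°, groundspeed 95.1 kt
Leg 3: desired track 161.4°; wind correction -5.8° → command heading 155.6°, groundspeed 133.3 kt
Leg 4: desired track 283.2°; wind correction +10.6° → command heading 293.8°, groundspeed 114.7 kt
Leg 5: desired track 85.5°; wind correction -10.0° → command heading 75.5°, groundspeed 107.3 kt
Leg 6: desired track 287.8°; wind correction +10.6° → command heading 298.4°, groundspeed 113.0 kt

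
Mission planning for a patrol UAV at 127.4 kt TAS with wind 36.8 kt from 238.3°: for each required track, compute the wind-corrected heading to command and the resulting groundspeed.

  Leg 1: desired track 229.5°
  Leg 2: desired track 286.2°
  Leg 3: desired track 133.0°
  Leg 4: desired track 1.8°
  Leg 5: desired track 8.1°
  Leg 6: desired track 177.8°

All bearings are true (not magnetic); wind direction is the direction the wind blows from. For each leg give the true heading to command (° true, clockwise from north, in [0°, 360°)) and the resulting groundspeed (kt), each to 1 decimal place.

Leg 1: desired track 229.5°; wind correction +2.5° → command heading 232.0°, groundspeed 90.9 kt
Leg 2: desired track 286.2°; wind correction -12.4° → command heading 273.8°, groundspeed 99.8 kt
Leg 3: desired track 133.0°; wind correction +16.2° → command heading 149.2°, groundspeed 132.1 kt
Leg 4: desired track 1.8°; wind correction -13.9° → command heading 347.9°, groundspeed 144.0 kt
Leg 5: desired track 8.1°; wind correction -12.8° → command heading 355.3°, groundspeed 147.8 kt
Leg 6: desired track 177.8°; wind correction +14.6° → command heading 192.4°, groundspeed 105.2 kt

Leg 1: heading=232.0°, groundspeed=90.9 kt
Leg 2: heading=273.8°, groundspeed=99.8 kt
Leg 3: heading=149.2°, groundspeed=132.1 kt
Leg 4: heading=347.9°, groundspeed=144.0 kt
Leg 5: heading=355.3°, groundspeed=147.8 kt
Leg 6: heading=192.4°, groundspeed=105.2 kt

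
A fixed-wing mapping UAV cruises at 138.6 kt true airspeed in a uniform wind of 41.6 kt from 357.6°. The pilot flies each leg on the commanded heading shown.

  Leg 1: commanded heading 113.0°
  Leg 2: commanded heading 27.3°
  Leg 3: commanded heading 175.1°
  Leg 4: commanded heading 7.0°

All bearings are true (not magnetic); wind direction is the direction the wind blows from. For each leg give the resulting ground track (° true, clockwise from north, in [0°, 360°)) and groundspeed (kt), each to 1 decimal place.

Leg 1: heading 113.0°; drift +13.5° → track 126.5°, groundspeed 160.9 kt
Leg 2: heading 27.3°; drift +11.4° → track 38.7°, groundspeed 104.5 kt
Leg 3: heading 175.1°; drift +0.6° → track 175.7°, groundspeed 180.2 kt
Leg 4: heading 7.0°; drift +4.0° → track 11.0°, groundspeed 97.8 kt

Leg 1: track=126.5°, groundspeed=160.9 kt
Leg 2: track=38.7°, groundspeed=104.5 kt
Leg 3: track=175.7°, groundspeed=180.2 kt
Leg 4: track=11.0°, groundspeed=97.8 kt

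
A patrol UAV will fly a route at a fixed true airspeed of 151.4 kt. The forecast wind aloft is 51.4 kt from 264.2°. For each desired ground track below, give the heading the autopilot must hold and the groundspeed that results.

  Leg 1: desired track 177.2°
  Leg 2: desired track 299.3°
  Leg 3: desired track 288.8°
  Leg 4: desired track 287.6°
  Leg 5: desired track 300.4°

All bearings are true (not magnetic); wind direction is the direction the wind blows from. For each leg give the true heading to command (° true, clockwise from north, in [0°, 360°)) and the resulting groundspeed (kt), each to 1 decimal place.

Leg 1: heading=197.0°, groundspeed=139.7 kt
Leg 2: heading=288.0°, groundspeed=106.4 kt
Leg 3: heading=280.7°, groundspeed=103.1 kt
Leg 4: heading=279.9°, groundspeed=102.8 kt
Leg 5: heading=288.8°, groundspeed=106.8 kt

Leg 1: desired track 177.2°; wind correction +19.8° → command heading 197.0°, groundspeed 139.7 kt
Leg 2: desired track 299.3°; wind correction -11.3° → command heading 288.0°, groundspeed 106.4 kt
Leg 3: desired track 288.8°; wind correction -8.1° → command heading 280.7°, groundspeed 103.1 kt
Leg 4: desired track 287.6°; wind correction -7.7° → command heading 279.9°, groundspeed 102.8 kt
Leg 5: desired track 300.4°; wind correction -11.6° → command heading 288.8°, groundspeed 106.8 kt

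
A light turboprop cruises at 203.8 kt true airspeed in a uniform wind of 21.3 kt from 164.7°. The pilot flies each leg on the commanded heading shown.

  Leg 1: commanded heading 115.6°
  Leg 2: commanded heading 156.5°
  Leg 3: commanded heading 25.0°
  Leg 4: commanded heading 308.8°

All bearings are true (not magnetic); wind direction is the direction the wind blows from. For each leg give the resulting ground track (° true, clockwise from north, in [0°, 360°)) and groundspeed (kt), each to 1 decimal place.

Leg 1: track=110.8°, groundspeed=190.5 kt
Leg 2: track=155.5°, groundspeed=182.7 kt
Leg 3: track=21.4°, groundspeed=220.5 kt
Leg 4: track=312.0°, groundspeed=221.4 kt

Leg 1: heading 115.6°; drift -4.8° → track 110.8°, groundspeed 190.5 kt
Leg 2: heading 156.5°; drift -1.0° → track 155.5°, groundspeed 182.7 kt
Leg 3: heading 25.0°; drift -3.6° → track 21.4°, groundspeed 220.5 kt
Leg 4: heading 308.8°; drift +3.2° → track 312.0°, groundspeed 221.4 kt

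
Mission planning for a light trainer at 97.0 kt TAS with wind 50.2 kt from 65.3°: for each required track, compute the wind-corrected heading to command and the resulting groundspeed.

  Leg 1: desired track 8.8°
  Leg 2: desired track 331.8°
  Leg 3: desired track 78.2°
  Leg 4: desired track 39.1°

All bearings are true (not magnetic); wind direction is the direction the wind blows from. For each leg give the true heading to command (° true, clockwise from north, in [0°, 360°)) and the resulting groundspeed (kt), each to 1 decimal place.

Leg 1: heading=34.4°, groundspeed=59.8 kt
Leg 2: heading=2.9°, groundspeed=86.1 kt
Leg 3: heading=71.6°, groundspeed=47.4 kt
Leg 4: heading=52.3°, groundspeed=49.4 kt

Leg 1: desired track 8.8°; wind correction +25.6° → command heading 34.4°, groundspeed 59.8 kt
Leg 2: desired track 331.8°; wind correction +31.1° → command heading 2.9°, groundspeed 86.1 kt
Leg 3: desired track 78.2°; wind correction -6.6° → command heading 71.6°, groundspeed 47.4 kt
Leg 4: desired track 39.1°; wind correction +13.2° → command heading 52.3°, groundspeed 49.4 kt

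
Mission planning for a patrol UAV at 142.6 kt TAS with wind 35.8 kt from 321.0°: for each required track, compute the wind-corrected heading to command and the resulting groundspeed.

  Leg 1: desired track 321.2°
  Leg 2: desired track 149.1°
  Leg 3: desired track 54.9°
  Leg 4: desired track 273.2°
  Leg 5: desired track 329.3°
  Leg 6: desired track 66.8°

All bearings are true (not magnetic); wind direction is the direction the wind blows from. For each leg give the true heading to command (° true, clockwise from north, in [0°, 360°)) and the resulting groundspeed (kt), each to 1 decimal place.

Leg 1: desired track 321.2°; wind correction -0.1° → command heading 321.1°, groundspeed 106.8 kt
Leg 2: desired track 149.1°; wind correction +2.0° → command heading 151.1°, groundspeed 178.0 kt
Leg 3: desired track 54.9°; wind correction -14.5° → command heading 40.4°, groundspeed 140.5 kt
Leg 4: desired track 273.2°; wind correction +10.7° → command heading 283.9°, groundspeed 116.1 kt
Leg 5: desired track 329.3°; wind correction -2.1° → command heading 327.2°, groundspeed 107.1 kt
Leg 6: desired track 66.8°; wind correction -14.0° → command heading 52.8°, groundspeed 148.1 kt

Leg 1: heading=321.1°, groundspeed=106.8 kt
Leg 2: heading=151.1°, groundspeed=178.0 kt
Leg 3: heading=40.4°, groundspeed=140.5 kt
Leg 4: heading=283.9°, groundspeed=116.1 kt
Leg 5: heading=327.2°, groundspeed=107.1 kt
Leg 6: heading=52.8°, groundspeed=148.1 kt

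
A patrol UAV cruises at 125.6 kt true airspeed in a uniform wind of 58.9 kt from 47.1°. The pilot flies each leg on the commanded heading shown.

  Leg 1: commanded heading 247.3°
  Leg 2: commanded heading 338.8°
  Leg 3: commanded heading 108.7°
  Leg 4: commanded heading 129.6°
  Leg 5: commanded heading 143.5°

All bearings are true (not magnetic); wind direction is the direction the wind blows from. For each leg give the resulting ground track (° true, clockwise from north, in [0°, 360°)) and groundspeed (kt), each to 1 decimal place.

Leg 1: heading 247.3°; drift -6.4° → track 240.9°, groundspeed 182.0 kt
Leg 2: heading 338.8°; drift -27.8° → track 311.0°, groundspeed 117.4 kt
Leg 3: heading 108.7°; drift +28.0° → track 136.7°, groundspeed 110.5 kt
Leg 4: heading 129.6°; drift +26.3° → track 155.9°, groundspeed 131.6 kt
Leg 5: heading 143.5°; drift +23.9° → track 167.4°, groundspeed 144.5 kt

Leg 1: track=240.9°, groundspeed=182.0 kt
Leg 2: track=311.0°, groundspeed=117.4 kt
Leg 3: track=136.7°, groundspeed=110.5 kt
Leg 4: track=155.9°, groundspeed=131.6 kt
Leg 5: track=167.4°, groundspeed=144.5 kt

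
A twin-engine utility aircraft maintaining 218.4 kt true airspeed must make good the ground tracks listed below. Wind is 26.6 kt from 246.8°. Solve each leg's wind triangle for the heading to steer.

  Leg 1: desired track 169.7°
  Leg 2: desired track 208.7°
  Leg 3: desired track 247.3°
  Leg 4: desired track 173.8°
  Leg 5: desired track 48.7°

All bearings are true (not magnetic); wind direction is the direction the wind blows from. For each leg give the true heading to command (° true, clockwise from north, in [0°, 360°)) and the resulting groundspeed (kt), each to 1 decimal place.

Leg 1: heading=176.5°, groundspeed=210.9 kt
Leg 2: heading=213.0°, groundspeed=196.8 kt
Leg 3: heading=247.2°, groundspeed=191.8 kt
Leg 4: heading=180.5°, groundspeed=209.1 kt
Leg 5: heading=46.5°, groundspeed=243.5 kt

Leg 1: desired track 169.7°; wind correction +6.8° → command heading 176.5°, groundspeed 210.9 kt
Leg 2: desired track 208.7°; wind correction +4.3° → command heading 213.0°, groundspeed 196.8 kt
Leg 3: desired track 247.3°; wind correction -0.1° → command heading 247.2°, groundspeed 191.8 kt
Leg 4: desired track 173.8°; wind correction +6.7° → command heading 180.5°, groundspeed 209.1 kt
Leg 5: desired track 48.7°; wind correction -2.2° → command heading 46.5°, groundspeed 243.5 kt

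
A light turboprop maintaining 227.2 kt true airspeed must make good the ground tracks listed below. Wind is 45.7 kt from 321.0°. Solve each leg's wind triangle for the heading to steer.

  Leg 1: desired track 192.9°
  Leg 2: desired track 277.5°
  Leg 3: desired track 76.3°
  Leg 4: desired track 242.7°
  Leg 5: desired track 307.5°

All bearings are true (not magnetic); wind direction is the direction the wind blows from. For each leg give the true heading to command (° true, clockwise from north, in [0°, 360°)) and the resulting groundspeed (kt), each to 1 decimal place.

Leg 1: heading=202.0°, groundspeed=252.5 kt
Leg 2: heading=285.5°, groundspeed=191.9 kt
Leg 3: heading=65.8°, groundspeed=242.9 kt
Leg 4: heading=254.1°, groundspeed=213.5 kt
Leg 5: heading=310.2°, groundspeed=182.5 kt

Leg 1: desired track 192.9°; wind correction +9.1° → command heading 202.0°, groundspeed 252.5 kt
Leg 2: desired track 277.5°; wind correction +8.0° → command heading 285.5°, groundspeed 191.9 kt
Leg 3: desired track 76.3°; wind correction -10.5° → command heading 65.8°, groundspeed 242.9 kt
Leg 4: desired track 242.7°; wind correction +11.4° → command heading 254.1°, groundspeed 213.5 kt
Leg 5: desired track 307.5°; wind correction +2.7° → command heading 310.2°, groundspeed 182.5 kt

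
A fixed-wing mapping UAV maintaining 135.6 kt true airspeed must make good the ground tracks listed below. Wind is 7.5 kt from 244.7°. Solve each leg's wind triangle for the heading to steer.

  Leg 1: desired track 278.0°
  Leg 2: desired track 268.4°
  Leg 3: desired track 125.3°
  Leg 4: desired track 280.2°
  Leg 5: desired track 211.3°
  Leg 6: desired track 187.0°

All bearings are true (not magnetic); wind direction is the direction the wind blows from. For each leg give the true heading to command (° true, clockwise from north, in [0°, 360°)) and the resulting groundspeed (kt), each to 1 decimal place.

Leg 1: heading=276.3°, groundspeed=129.3 kt
Leg 2: heading=267.1°, groundspeed=128.7 kt
Leg 3: heading=128.1°, groundspeed=139.1 kt
Leg 4: heading=278.4°, groundspeed=129.4 kt
Leg 5: heading=213.0°, groundspeed=129.3 kt
Leg 6: heading=189.7°, groundspeed=131.4 kt

Leg 1: desired track 278.0°; wind correction -1.7° → command heading 276.3°, groundspeed 129.3 kt
Leg 2: desired track 268.4°; wind correction -1.3° → command heading 267.1°, groundspeed 128.7 kt
Leg 3: desired track 125.3°; wind correction +2.8° → command heading 128.1°, groundspeed 139.1 kt
Leg 4: desired track 280.2°; wind correction -1.8° → command heading 278.4°, groundspeed 129.4 kt
Leg 5: desired track 211.3°; wind correction +1.7° → command heading 213.0°, groundspeed 129.3 kt
Leg 6: desired track 187.0°; wind correction +2.7° → command heading 189.7°, groundspeed 131.4 kt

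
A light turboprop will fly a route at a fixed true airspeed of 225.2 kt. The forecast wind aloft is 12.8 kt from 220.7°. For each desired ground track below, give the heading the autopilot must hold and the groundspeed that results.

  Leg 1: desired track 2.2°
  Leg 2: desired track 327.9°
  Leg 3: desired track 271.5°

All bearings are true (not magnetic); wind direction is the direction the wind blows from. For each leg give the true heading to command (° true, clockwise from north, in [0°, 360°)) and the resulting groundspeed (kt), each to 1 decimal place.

Leg 1: heading=0.2°, groundspeed=235.1 kt
Leg 2: heading=324.8°, groundspeed=228.7 kt
Leg 3: heading=269.0°, groundspeed=216.9 kt

Leg 1: desired track 2.2°; wind correction -2.0° → command heading 0.2°, groundspeed 235.1 kt
Leg 2: desired track 327.9°; wind correction -3.1° → command heading 324.8°, groundspeed 228.7 kt
Leg 3: desired track 271.5°; wind correction -2.5° → command heading 269.0°, groundspeed 216.9 kt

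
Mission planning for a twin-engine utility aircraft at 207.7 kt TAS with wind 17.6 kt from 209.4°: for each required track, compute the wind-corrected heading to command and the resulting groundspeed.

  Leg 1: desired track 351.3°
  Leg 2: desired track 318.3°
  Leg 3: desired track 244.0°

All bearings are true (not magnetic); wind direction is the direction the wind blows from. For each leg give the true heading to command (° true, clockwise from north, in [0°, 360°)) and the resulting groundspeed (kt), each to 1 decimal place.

Leg 1: desired track 351.3°; wind correction -3.0° → command heading 348.3°, groundspeed 221.3 kt
Leg 2: desired track 318.3°; wind correction -4.6° → command heading 313.7°, groundspeed 212.7 kt
Leg 3: desired track 244.0°; wind correction -2.8° → command heading 241.2°, groundspeed 193.0 kt

Leg 1: heading=348.3°, groundspeed=221.3 kt
Leg 2: heading=313.7°, groundspeed=212.7 kt
Leg 3: heading=241.2°, groundspeed=193.0 kt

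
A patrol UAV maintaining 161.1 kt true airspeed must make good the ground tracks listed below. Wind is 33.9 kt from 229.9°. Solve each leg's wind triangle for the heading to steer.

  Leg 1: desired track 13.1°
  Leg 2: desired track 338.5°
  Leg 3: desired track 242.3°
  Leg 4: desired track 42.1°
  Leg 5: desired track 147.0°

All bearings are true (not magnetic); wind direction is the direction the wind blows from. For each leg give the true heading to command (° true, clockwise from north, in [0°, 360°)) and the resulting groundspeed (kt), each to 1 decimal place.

Leg 1: desired track 13.1°; wind correction -7.2° → command heading 5.9°, groundspeed 187.0 kt
Leg 2: desired track 338.5°; wind correction -11.5° → command heading 327.0°, groundspeed 168.7 kt
Leg 3: desired track 242.3°; wind correction -2.6° → command heading 239.7°, groundspeed 127.8 kt
Leg 4: desired track 42.1°; wind correction -1.6° → command heading 40.5°, groundspeed 194.6 kt
Leg 5: desired track 147.0°; wind correction +12.1° → command heading 159.1°, groundspeed 153.4 kt

Leg 1: heading=5.9°, groundspeed=187.0 kt
Leg 2: heading=327.0°, groundspeed=168.7 kt
Leg 3: heading=239.7°, groundspeed=127.8 kt
Leg 4: heading=40.5°, groundspeed=194.6 kt
Leg 5: heading=159.1°, groundspeed=153.4 kt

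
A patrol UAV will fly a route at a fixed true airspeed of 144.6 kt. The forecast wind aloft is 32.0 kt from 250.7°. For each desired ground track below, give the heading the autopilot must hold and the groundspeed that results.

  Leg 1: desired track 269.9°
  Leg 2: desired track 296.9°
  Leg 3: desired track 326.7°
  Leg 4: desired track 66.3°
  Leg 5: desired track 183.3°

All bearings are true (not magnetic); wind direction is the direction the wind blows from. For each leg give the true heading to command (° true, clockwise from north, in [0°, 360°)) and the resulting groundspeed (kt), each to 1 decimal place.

Leg 1: heading=265.7°, groundspeed=114.0 kt
Leg 2: heading=287.7°, groundspeed=120.6 kt
Leg 3: heading=314.3°, groundspeed=133.5 kt
Leg 4: heading=65.3°, groundspeed=176.5 kt
Leg 5: heading=195.1°, groundspeed=129.3 kt

Leg 1: desired track 269.9°; wind correction -4.2° → command heading 265.7°, groundspeed 114.0 kt
Leg 2: desired track 296.9°; wind correction -9.2° → command heading 287.7°, groundspeed 120.6 kt
Leg 3: desired track 326.7°; wind correction -12.4° → command heading 314.3°, groundspeed 133.5 kt
Leg 4: desired track 66.3°; wind correction -1.0° → command heading 65.3°, groundspeed 176.5 kt
Leg 5: desired track 183.3°; wind correction +11.8° → command heading 195.1°, groundspeed 129.3 kt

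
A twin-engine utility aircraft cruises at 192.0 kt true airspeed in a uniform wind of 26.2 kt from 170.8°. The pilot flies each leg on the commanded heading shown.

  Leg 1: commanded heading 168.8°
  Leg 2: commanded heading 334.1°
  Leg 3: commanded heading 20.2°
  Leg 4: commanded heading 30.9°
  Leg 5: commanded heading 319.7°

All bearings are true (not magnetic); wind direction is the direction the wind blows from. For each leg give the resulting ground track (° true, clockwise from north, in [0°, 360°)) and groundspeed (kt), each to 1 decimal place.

Leg 1: heading 168.8°; drift -0.3° → track 168.5°, groundspeed 165.8 kt
Leg 2: heading 334.1°; drift +2.0° → track 336.1°, groundspeed 217.2 kt
Leg 3: heading 20.2°; drift -3.4° → track 16.8°, groundspeed 215.2 kt
Leg 4: heading 30.9°; drift -4.6° → track 26.3°, groundspeed 212.7 kt
Leg 5: heading 319.7°; drift +3.6° → track 323.3°, groundspeed 214.9 kt

Leg 1: track=168.5°, groundspeed=165.8 kt
Leg 2: track=336.1°, groundspeed=217.2 kt
Leg 3: track=16.8°, groundspeed=215.2 kt
Leg 4: track=26.3°, groundspeed=212.7 kt
Leg 5: track=323.3°, groundspeed=214.9 kt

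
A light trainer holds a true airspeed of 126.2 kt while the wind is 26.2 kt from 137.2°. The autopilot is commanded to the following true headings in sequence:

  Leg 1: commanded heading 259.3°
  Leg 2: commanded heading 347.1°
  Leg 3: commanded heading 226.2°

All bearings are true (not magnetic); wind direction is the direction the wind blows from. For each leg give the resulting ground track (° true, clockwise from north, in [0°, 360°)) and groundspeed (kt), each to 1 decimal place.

Leg 1: track=268.3°, groundspeed=141.9 kt
Leg 2: track=342.1°, groundspeed=149.5 kt
Leg 3: track=238.0°, groundspeed=128.4 kt

Leg 1: heading 259.3°; drift +9.0° → track 268.3°, groundspeed 141.9 kt
Leg 2: heading 347.1°; drift -5.0° → track 342.1°, groundspeed 149.5 kt
Leg 3: heading 226.2°; drift +11.8° → track 238.0°, groundspeed 128.4 kt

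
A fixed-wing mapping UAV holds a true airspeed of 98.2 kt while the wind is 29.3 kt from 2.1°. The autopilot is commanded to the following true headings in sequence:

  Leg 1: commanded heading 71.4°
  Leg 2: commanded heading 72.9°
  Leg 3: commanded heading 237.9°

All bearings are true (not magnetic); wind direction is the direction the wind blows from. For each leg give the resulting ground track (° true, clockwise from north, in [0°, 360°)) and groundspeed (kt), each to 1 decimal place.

Leg 1: heading 71.4°; drift +17.3° → track 88.7°, groundspeed 92.0 kt
Leg 2: heading 72.9°; drift +17.4° → track 90.3°, groundspeed 92.8 kt
Leg 3: heading 237.9°; drift -11.9° → track 226.0°, groundspeed 117.2 kt

Leg 1: track=88.7°, groundspeed=92.0 kt
Leg 2: track=90.3°, groundspeed=92.8 kt
Leg 3: track=226.0°, groundspeed=117.2 kt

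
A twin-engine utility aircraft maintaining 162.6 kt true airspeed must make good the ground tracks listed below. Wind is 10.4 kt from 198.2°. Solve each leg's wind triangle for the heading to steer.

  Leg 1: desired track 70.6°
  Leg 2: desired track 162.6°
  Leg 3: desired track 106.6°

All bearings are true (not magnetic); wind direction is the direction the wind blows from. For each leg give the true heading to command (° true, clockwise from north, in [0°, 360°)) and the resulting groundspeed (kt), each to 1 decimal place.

Leg 1: desired track 70.6°; wind correction +2.9° → command heading 73.5°, groundspeed 168.7 kt
Leg 2: desired track 162.6°; wind correction +2.1° → command heading 164.7°, groundspeed 154.0 kt
Leg 3: desired track 106.6°; wind correction +3.7° → command heading 110.3°, groundspeed 162.6 kt

Leg 1: heading=73.5°, groundspeed=168.7 kt
Leg 2: heading=164.7°, groundspeed=154.0 kt
Leg 3: heading=110.3°, groundspeed=162.6 kt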